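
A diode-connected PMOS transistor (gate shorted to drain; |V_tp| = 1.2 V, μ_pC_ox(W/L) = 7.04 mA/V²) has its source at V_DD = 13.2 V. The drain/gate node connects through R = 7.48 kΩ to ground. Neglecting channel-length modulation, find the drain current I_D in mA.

With gate tied to drain, V_SG = V_SD ≥ V_SG − |V_tp|, so the device is in saturation.
KCL at the drain: ½ k_p (V_SG − |V_tp|)² = (V_DD − V_SG)/R.
Let x = V_SG − 1.2. Then 26.3 x² + x − 12 = 0, giving x = 0.656 V (positive root), so V_SG = 1.86 V.
I_D = (V_DD − V_SG)/R = (13.2 − 1.86) / 7.48 = 1.52 mA.

I_D = 1.52 mA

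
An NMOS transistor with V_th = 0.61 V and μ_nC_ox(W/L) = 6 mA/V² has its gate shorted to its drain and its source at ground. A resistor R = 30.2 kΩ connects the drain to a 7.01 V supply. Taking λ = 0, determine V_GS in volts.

V_GS = 0.870 V

With gate tied to drain, V_GS = V_DS ≥ V_GS − V_th, so the device is in saturation.
KCL at the drain: ½ k_n (V_GS − V_th)² = (V_DD − V_GS)/R.
Let x = V_GS − 0.61. Then 90.6 x² + x − 6.4 = 0, giving x = 0.26 V (positive root), so V_GS = 0.87 V.
I_D = (V_DD − V_GS)/R = (7.01 − 0.87) / 30.2 = 0.203 mA.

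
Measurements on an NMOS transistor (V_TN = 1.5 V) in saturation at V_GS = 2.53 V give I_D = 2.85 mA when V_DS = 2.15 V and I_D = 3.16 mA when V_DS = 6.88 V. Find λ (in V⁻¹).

With V_GS fixed, I_D ∝ (1 + λ V_DS) in saturation, so I_D2/I_D1 = (1 + λ V_DS2)/(1 + λ V_DS1).
3.16/2.85 = 1.109 = (1 + 6.88 λ)/(1 + 2.15 λ).
Solving: λ (I_D1 V_DS2 − I_D2 V_DS1) = I_D2 − I_D1, so λ = (3.16 − 2.85) / (2.85 × 6.88 − 3.16 × 2.15) = 0.31 / 12.8 = 0.0242 V⁻¹.

λ = 0.0242 V⁻¹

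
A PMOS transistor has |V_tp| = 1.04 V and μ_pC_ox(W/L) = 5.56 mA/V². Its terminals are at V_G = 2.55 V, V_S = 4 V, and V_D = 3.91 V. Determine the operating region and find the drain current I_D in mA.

Triode; I_D = 0.183 mA

V_SG = V_S − V_G = 4 − 2.55 = 1.45 V; V_SD = V_S − V_D = 4 − 3.91 = 0.09 V.
V_ov = V_SG − |V_tp| = 1.45 − 1.04 = 0.41 V.
Since V_SD = 0.09 V < V_ov = 0.41 V, the device is in the triode region.
I_D = k_p [V_ov · V_SD − ½ V_SD²] = 5.56 × [0.41 × 0.09 − 0.5 × 0.09²] = 0.183 mA.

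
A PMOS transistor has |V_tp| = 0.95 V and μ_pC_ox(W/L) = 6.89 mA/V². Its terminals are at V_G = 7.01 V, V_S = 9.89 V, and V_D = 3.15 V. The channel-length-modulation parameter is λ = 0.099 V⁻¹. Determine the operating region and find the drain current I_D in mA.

Saturation; I_D = 21.4 mA

V_SG = V_S − V_G = 9.89 − 7.01 = 2.88 V; V_SD = V_S − V_D = 9.89 − 3.15 = 6.74 V.
V_ov = V_SG − |V_tp| = 2.88 − 0.95 = 1.93 V.
Since V_SD = 6.74 V ≥ V_ov = 1.93 V, the device is in saturation.
I_D = ½ k_p V_ov² (1 + λ V_SD) = 0.5 × 6.89 × 1.93² × (1 + 0.099 × 6.74) = 21.4 mA.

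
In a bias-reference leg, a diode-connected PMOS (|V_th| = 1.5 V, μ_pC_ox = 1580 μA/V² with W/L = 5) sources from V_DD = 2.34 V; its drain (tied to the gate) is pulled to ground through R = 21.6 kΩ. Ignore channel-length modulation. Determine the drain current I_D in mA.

I_D = 0.0346 mA

With gate tied to drain, V_SG = V_SD ≥ V_SG − |V_th|, so the device is in saturation.
k_p = μ_pC_ox · (W/L) = 7.9 mA/V².
KCL at the drain: ½ k_p (V_SG − |V_th|)² = (V_DD − V_SG)/R.
Let x = V_SG − 1.5. Then 85.3 x² + x − 0.84 = 0, giving x = 0.0935 V (positive root), so V_SG = 1.59 V.
I_D = (V_DD − V_SG)/R = (2.34 − 1.59) / 21.6 = 0.0346 mA.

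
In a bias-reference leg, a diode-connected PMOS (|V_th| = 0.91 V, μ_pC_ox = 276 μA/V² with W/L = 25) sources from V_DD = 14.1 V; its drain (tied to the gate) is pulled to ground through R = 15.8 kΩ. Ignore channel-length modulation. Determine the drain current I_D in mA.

With gate tied to drain, V_SG = V_SD ≥ V_SG − |V_th|, so the device is in saturation.
k_p = μ_pC_ox · (W/L) = 6.9 mA/V².
KCL at the drain: ½ k_p (V_SG − |V_th|)² = (V_DD − V_SG)/R.
Let x = V_SG − 0.91. Then 54.5 x² + x − 13.19 = 0, giving x = 0.483 V (positive root), so V_SG = 1.39 V.
I_D = (V_DD − V_SG)/R = (14.1 − 1.39) / 15.8 = 0.804 mA.

I_D = 0.804 mA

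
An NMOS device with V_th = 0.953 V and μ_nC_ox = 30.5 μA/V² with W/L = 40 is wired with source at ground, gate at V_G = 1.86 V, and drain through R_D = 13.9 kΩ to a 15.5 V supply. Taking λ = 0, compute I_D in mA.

V_GS = V_G = 1.86 V, so V_ov = 1.86 − 0.953 = 0.907 V.
k_n = μ_nC_ox · (W/L) = 1.22 mA/V².
Assume saturation: I_D = ½ k_n V_ov² = 0.5 × 1.22 × 0.907² = 0.502 mA, giving V_DS = V_DD − I_D R_D = 15.5 − 0.502 × 13.9 = 8.52 V.
V_DS = 8.52 V ≥ V_ov = 0.907 V, confirming saturation.

I_D = 0.502 mA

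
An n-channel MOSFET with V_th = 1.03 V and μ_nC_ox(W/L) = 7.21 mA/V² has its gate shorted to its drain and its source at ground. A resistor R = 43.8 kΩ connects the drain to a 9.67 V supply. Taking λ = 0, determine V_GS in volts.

V_GS = 1.26 V

With gate tied to drain, V_GS = V_DS ≥ V_GS − V_th, so the device is in saturation.
KCL at the drain: ½ k_n (V_GS − V_th)² = (V_DD − V_GS)/R.
Let x = V_GS − 1.03. Then 158 x² + x − 8.64 = 0, giving x = 0.231 V (positive root), so V_GS = 1.26 V.
I_D = (V_DD − V_GS)/R = (9.67 − 1.26) / 43.8 = 0.192 mA.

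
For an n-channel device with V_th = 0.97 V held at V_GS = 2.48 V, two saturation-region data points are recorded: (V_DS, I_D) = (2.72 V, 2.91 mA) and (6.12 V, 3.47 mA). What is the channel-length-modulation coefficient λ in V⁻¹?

With V_GS fixed, I_D ∝ (1 + λ V_DS) in saturation, so I_D2/I_D1 = (1 + λ V_DS2)/(1 + λ V_DS1).
3.47/2.91 = 1.192 = (1 + 6.12 λ)/(1 + 2.72 λ).
Solving: λ (I_D1 V_DS2 − I_D2 V_DS1) = I_D2 − I_D1, so λ = (3.47 − 2.91) / (2.91 × 6.12 − 3.47 × 2.72) = 0.56 / 8.37 = 0.0669 V⁻¹.

λ = 0.0669 V⁻¹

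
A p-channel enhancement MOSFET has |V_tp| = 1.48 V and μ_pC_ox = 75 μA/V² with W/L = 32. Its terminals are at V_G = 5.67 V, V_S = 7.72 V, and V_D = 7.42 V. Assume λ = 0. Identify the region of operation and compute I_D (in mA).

V_SG = V_S − V_G = 7.72 − 5.67 = 2.05 V; V_SD = V_S − V_D = 7.72 − 7.42 = 0.3 V.
k_p = μ_pC_ox · (W/L) = 2.4 mA/V².
V_ov = V_SG − |V_tp| = 2.05 − 1.48 = 0.57 V.
Since V_SD = 0.3 V < V_ov = 0.57 V, the device is in the triode region.
I_D = k_p [V_ov · V_SD − ½ V_SD²] = 2.4 × [0.57 × 0.3 − 0.5 × 0.3²] = 0.302 mA.

Triode; I_D = 0.302 mA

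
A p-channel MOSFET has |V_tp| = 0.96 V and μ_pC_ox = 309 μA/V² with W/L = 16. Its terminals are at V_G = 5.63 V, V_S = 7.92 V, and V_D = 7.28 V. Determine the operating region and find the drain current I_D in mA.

V_SG = V_S − V_G = 7.92 − 5.63 = 2.29 V; V_SD = V_S − V_D = 7.92 − 7.28 = 0.64 V.
k_p = μ_pC_ox · (W/L) = 4.944 mA/V².
V_ov = V_SG − |V_tp| = 2.29 − 0.96 = 1.33 V.
Since V_SD = 0.64 V < V_ov = 1.33 V, the device is in the triode region.
I_D = k_p [V_ov · V_SD − ½ V_SD²] = 4.944 × [1.33 × 0.64 − 0.5 × 0.64²] = 3.2 mA.

Triode; I_D = 3.20 mA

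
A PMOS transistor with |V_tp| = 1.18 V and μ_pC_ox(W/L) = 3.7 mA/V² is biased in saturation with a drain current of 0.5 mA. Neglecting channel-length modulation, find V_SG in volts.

V_SG = 1.70 V

In saturation I_D = ½ k_p (V_SG − |V_tp|)², so V_SG − |V_tp| = √(2 I_D / k_p) = √(2 × 0.5 / 3.7) = 0.52 V.
V_SG = 1.18 + 0.52 = 1.7 V.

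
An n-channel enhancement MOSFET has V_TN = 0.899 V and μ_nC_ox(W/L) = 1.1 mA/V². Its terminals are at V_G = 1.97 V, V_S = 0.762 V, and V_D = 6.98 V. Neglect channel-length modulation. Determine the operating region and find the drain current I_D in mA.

Saturation; I_D = 0.0525 mA

V_GS = V_G − V_S = 1.97 − 0.762 = 1.21 V; V_DS = V_D − V_S = 6.98 − 0.762 = 6.22 V.
V_ov = V_GS − V_TN = 1.21 − 0.899 = 0.309 V.
Since V_DS = 6.22 V ≥ V_ov = 0.309 V, the device is in saturation.
I_D = ½ k_n V_ov² = 0.5 × 1.1 × 0.309² = 0.0525 mA.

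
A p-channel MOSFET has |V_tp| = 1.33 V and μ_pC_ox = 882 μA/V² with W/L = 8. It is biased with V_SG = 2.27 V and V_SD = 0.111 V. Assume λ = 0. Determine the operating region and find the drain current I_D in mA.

k_p = μ_pC_ox · (W/L) = 7.056 mA/V².
V_ov = V_SG − |V_tp| = 2.27 − 1.33 = 0.94 V.
Since V_SD = 0.111 V < V_ov = 0.94 V, the device is in the triode region.
I_D = k_p [V_ov · V_SD − ½ V_SD²] = 7.056 × [0.94 × 0.111 − 0.5 × 0.111²] = 0.693 mA.

Triode; I_D = 0.693 mA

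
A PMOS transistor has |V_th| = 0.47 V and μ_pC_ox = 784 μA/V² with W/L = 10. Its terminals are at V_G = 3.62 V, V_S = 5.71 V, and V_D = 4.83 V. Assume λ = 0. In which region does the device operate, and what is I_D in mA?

V_SG = V_S − V_G = 5.71 − 3.62 = 2.09 V; V_SD = V_S − V_D = 5.71 − 4.83 = 0.88 V.
k_p = μ_pC_ox · (W/L) = 7.84 mA/V².
V_ov = V_SG − |V_th| = 2.09 − 0.47 = 1.62 V.
Since V_SD = 0.88 V < V_ov = 1.62 V, the device is in the triode region.
I_D = k_p [V_ov · V_SD − ½ V_SD²] = 7.84 × [1.62 × 0.88 − 0.5 × 0.88²] = 8.14 mA.

Triode; I_D = 8.14 mA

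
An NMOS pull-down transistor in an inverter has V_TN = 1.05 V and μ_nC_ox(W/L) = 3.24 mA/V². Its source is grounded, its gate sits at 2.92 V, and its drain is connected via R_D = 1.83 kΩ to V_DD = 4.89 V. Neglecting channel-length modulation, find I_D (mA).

I_D = 2.42 mA

V_GS = V_G = 2.92 V, so V_ov = 2.92 − 1.05 = 1.87 V.
Assume saturation: I_D = ½ k_n V_ov² = 0.5 × 3.24 × 1.87² = 5.66 mA, giving V_DS = V_DD − I_D R_D = 4.89 − 5.66 × 1.83 = -5.48 V.
But -5.48 V < V_ov = 1.87 V, so the device is actually in triode.
In triode I_D = k_n[V_ov V_DS − ½ V_DS²] and I_D = (V_DD − V_DS)/R_D. Equating: 2.96 V_DS² − 12.09 V_DS + 4.89 = 0, giving V_DS = 0.455 V (the root below V_ov).
I_D = (4.89 − 0.455) / 1.83 = 2.42 mA.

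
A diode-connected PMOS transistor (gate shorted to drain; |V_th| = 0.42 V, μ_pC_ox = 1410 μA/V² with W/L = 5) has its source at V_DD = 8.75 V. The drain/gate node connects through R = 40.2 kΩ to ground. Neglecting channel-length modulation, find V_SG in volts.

With gate tied to drain, V_SG = V_SD ≥ V_SG − |V_th|, so the device is in saturation.
k_p = μ_pC_ox · (W/L) = 7.05 mA/V².
KCL at the drain: ½ k_p (V_SG − |V_th|)² = (V_DD − V_SG)/R.
Let x = V_SG − 0.42. Then 142 x² + x − 8.33 = 0, giving x = 0.239 V (positive root), so V_SG = 0.659 V.
I_D = (V_DD − V_SG)/R = (8.75 − 0.659) / 40.2 = 0.201 mA.

V_SG = 0.659 V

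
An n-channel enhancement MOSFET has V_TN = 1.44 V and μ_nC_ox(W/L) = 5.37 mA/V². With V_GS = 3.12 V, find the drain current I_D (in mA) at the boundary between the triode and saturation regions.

At the boundary V_DS = V_ov = V_GS − V_TN = 3.12 − 1.44 = 1.68 V.
I_D = ½ k_n V_ov² = 0.5 × 5.37 × 1.68² = 7.58 mA.

I_D = 7.58 mA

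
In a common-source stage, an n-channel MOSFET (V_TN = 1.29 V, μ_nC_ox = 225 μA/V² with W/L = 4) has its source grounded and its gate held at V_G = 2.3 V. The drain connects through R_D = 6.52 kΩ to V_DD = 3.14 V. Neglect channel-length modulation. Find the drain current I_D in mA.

V_GS = V_G = 2.3 V, so V_ov = 2.3 − 1.29 = 1.01 V.
k_n = μ_nC_ox · (W/L) = 0.9 mA/V².
Assume saturation: I_D = ½ k_n V_ov² = 0.5 × 0.9 × 1.01² = 0.459 mA, giving V_DS = V_DD − I_D R_D = 3.14 − 0.459 × 6.52 = 0.147 V.
But 0.147 V < V_ov = 1.01 V, so the device is actually in triode.
In triode I_D = k_n[V_ov V_DS − ½ V_DS²] and I_D = (V_DD − V_DS)/R_D. Equating: 2.93 V_DS² − 6.927 V_DS + 3.14 = 0, giving V_DS = 0.612 V (the root below V_ov).
I_D = (3.14 − 0.612) / 6.52 = 0.388 mA.

I_D = 0.388 mA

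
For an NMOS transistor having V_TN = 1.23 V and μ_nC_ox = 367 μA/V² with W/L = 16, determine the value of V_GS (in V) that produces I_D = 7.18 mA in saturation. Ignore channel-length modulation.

V_GS = 2.79 V

k_n = μ_nC_ox · (W/L) = 5.872 mA/V².
In saturation I_D = ½ k_n (V_GS − V_TN)², so V_GS − V_TN = √(2 I_D / k_n) = √(2 × 7.18 / 5.872) = 1.56 V.
V_GS = 1.23 + 1.56 = 2.79 V.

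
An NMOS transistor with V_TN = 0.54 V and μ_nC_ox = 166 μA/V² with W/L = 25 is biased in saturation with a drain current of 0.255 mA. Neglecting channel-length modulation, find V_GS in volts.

V_GS = 0.891 V

k_n = μ_nC_ox · (W/L) = 4.15 mA/V².
In saturation I_D = ½ k_n (V_GS − V_TN)², so V_GS − V_TN = √(2 I_D / k_n) = √(2 × 0.255 / 4.15) = 0.351 V.
V_GS = 0.54 + 0.351 = 0.891 V.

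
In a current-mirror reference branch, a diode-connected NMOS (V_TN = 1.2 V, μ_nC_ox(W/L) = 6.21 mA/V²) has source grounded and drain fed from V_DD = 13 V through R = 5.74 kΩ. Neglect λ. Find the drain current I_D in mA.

With gate tied to drain, V_GS = V_DS ≥ V_GS − V_TN, so the device is in saturation.
KCL at the drain: ½ k_n (V_GS − V_TN)² = (V_DD − V_GS)/R.
Let x = V_GS − 1.2. Then 17.8 x² + x − 11.8 = 0, giving x = 0.786 V (positive root), so V_GS = 1.99 V.
I_D = (V_DD − V_GS)/R = (13 − 1.99) / 5.74 = 1.92 mA.

I_D = 1.92 mA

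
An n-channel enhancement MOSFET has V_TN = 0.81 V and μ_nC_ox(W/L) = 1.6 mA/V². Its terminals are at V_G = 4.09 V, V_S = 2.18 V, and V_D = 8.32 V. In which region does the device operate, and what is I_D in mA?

V_GS = V_G − V_S = 4.09 − 2.18 = 1.91 V; V_DS = V_D − V_S = 8.32 − 2.18 = 6.14 V.
V_ov = V_GS − V_TN = 1.91 − 0.81 = 1.1 V.
Since V_DS = 6.14 V ≥ V_ov = 1.1 V, the device is in saturation.
I_D = ½ k_n V_ov² = 0.5 × 1.6 × 1.1² = 0.968 mA.

Saturation; I_D = 0.968 mA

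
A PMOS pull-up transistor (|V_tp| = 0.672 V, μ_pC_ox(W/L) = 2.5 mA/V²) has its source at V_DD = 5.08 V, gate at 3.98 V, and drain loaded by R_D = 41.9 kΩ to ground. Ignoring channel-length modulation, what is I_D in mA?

I_D = 0.118 mA

V_SG = V_DD − V_G = 5.08 − 3.98 = 1.1 V, so V_ov = 1.1 − 0.672 = 0.428 V.
Assume saturation: I_D = ½ k_p V_ov² = 0.5 × 2.5 × 0.428² = 0.229 mA, giving V_SD = V_DD − I_D R_D = 5.08 − 0.229 × 41.9 = -4.51 V.
But -4.51 V < V_ov = 0.428 V, so the device is actually in triode.
In triode I_D = k_p[V_ov V_SD − ½ V_SD²] and I_D = (V_DD − V_SD)/R_D. Equating: 52.4 V_SD² − 45.83 V_SD + 5.08 = 0, giving V_SD = 0.13 V (the root below V_ov).
I_D = (5.08 − 0.13) / 41.9 = 0.118 mA.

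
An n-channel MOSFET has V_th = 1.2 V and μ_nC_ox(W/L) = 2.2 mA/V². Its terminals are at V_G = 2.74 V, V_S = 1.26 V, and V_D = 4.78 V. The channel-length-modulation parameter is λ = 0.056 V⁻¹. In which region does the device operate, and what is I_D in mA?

V_GS = V_G − V_S = 2.74 − 1.26 = 1.48 V; V_DS = V_D − V_S = 4.78 − 1.26 = 3.52 V.
V_ov = V_GS − V_th = 1.48 − 1.2 = 0.28 V.
Since V_DS = 3.52 V ≥ V_ov = 0.28 V, the device is in saturation.
I_D = ½ k_n V_ov² (1 + λ V_DS) = 0.5 × 2.2 × 0.28² × (1 + 0.056 × 3.52) = 0.103 mA.

Saturation; I_D = 0.103 mA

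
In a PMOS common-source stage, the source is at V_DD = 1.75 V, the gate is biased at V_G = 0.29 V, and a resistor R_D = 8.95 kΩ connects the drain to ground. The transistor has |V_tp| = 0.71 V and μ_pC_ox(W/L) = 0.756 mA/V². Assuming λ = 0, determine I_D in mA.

V_SG = V_DD − V_G = 1.75 − 0.29 = 1.46 V, so V_ov = 1.46 − 0.71 = 0.75 V.
Assume saturation: I_D = ½ k_p V_ov² = 0.5 × 0.756 × 0.75² = 0.213 mA, giving V_SD = V_DD − I_D R_D = 1.75 − 0.213 × 8.95 = -0.153 V.
But -0.153 V < V_ov = 0.75 V, so the device is actually in triode.
In triode I_D = k_p[V_ov V_SD − ½ V_SD²] and I_D = (V_DD − V_SD)/R_D. Equating: 3.38 V_SD² − 6.075 V_SD + 1.75 = 0, giving V_SD = 0.36 V (the root below V_ov).
I_D = (1.75 − 0.36) / 8.95 = 0.155 mA.

I_D = 0.155 mA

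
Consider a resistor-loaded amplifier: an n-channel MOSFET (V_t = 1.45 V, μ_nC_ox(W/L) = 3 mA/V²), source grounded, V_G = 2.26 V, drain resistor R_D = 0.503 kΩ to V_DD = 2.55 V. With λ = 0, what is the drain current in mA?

V_GS = V_G = 2.26 V, so V_ov = 2.26 − 1.45 = 0.81 V.
Assume saturation: I_D = ½ k_n V_ov² = 0.5 × 3 × 0.81² = 0.984 mA, giving V_DS = V_DD − I_D R_D = 2.55 − 0.984 × 0.503 = 2.05 V.
V_DS = 2.05 V ≥ V_ov = 0.81 V, confirming saturation.

I_D = 0.984 mA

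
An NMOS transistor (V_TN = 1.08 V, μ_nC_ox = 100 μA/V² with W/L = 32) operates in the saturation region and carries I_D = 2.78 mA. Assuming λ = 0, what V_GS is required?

V_GS = 2.40 V

k_n = μ_nC_ox · (W/L) = 3.2 mA/V².
In saturation I_D = ½ k_n (V_GS − V_TN)², so V_GS − V_TN = √(2 I_D / k_n) = √(2 × 2.78 / 3.2) = 1.32 V.
V_GS = 1.08 + 1.32 = 2.4 V.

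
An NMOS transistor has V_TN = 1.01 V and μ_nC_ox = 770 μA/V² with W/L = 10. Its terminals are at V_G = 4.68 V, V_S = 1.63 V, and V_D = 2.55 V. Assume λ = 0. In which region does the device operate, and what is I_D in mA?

Triode; I_D = 11.2 mA

V_GS = V_G − V_S = 4.68 − 1.63 = 3.05 V; V_DS = V_D − V_S = 2.55 − 1.63 = 0.92 V.
k_n = μ_nC_ox · (W/L) = 7.7 mA/V².
V_ov = V_GS − V_TN = 3.05 − 1.01 = 2.04 V.
Since V_DS = 0.92 V < V_ov = 2.04 V, the device is in the triode region.
I_D = k_n [V_ov · V_DS − ½ V_DS²] = 7.7 × [2.04 × 0.92 − 0.5 × 0.92²] = 11.2 mA.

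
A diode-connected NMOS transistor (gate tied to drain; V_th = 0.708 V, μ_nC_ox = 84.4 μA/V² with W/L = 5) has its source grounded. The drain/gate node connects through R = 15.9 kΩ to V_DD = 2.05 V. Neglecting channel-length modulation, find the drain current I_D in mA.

With gate tied to drain, V_GS = V_DS ≥ V_GS − V_th, so the device is in saturation.
k_n = μ_nC_ox · (W/L) = 0.422 mA/V².
KCL at the drain: ½ k_n (V_GS − V_th)² = (V_DD − V_GS)/R.
Let x = V_GS − 0.708. Then 3.35 x² + x − 1.342 = 0, giving x = 0.501 V (positive root), so V_GS = 1.21 V.
I_D = (V_DD − V_GS)/R = (2.05 − 1.21) / 15.9 = 0.0529 mA.

I_D = 0.0529 mA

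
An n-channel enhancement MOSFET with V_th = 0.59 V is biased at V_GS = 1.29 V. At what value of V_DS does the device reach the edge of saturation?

The boundary between triode and saturation is V_DS = V_GS − V_th = V_ov.
V_ov = 1.29 − 0.59 = 0.7 V.

V_DS,sat = 0.700 V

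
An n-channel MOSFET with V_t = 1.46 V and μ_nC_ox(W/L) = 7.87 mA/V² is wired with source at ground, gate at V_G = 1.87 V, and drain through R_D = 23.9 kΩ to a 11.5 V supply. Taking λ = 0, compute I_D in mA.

V_GS = V_G = 1.87 V, so V_ov = 1.87 − 1.46 = 0.41 V.
Assume saturation: I_D = ½ k_n V_ov² = 0.5 × 7.87 × 0.41² = 0.661 mA, giving V_DS = V_DD − I_D R_D = 11.5 − 0.661 × 23.9 = -4.31 V.
But -4.31 V < V_ov = 0.41 V, so the device is actually in triode.
In triode I_D = k_n[V_ov V_DS − ½ V_DS²] and I_D = (V_DD − V_DS)/R_D. Equating: 94 V_DS² − 78.12 V_DS + 11.5 = 0, giving V_DS = 0.191 V (the root below V_ov).
I_D = (11.5 − 0.191) / 23.9 = 0.473 mA.

I_D = 0.473 mA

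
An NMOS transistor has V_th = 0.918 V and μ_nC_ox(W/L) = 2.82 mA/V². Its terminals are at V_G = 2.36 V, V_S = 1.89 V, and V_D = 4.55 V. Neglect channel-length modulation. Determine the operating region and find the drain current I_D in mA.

Cutoff; I_D = 0 mA

V_GS = V_G − V_S = 2.36 − 1.89 = 0.47 V; V_DS = V_D − V_S = 4.55 − 1.89 = 2.66 V.
V_GS = 0.47 V < V_th = 0.918 V, so the transistor is in cutoff.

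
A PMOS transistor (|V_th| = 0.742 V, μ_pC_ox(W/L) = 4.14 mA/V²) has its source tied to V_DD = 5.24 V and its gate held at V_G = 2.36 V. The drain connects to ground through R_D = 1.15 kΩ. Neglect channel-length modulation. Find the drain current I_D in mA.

V_SG = V_DD − V_G = 5.24 − 2.36 = 2.88 V, so V_ov = 2.88 − 0.742 = 2.14 V.
Assume saturation: I_D = ½ k_p V_ov² = 0.5 × 4.14 × 2.14² = 9.46 mA, giving V_SD = V_DD − I_D R_D = 5.24 − 9.46 × 1.15 = -5.64 V.
But -5.64 V < V_ov = 2.14 V, so the device is actually in triode.
In triode I_D = k_p[V_ov V_SD − ½ V_SD²] and I_D = (V_DD − V_SD)/R_D. Equating: 2.38 V_SD² − 11.18 V_SD + 5.24 = 0, giving V_SD = 0.528 V (the root below V_ov).
I_D = (5.24 − 0.528) / 1.15 = 4.1 mA.

I_D = 4.10 mA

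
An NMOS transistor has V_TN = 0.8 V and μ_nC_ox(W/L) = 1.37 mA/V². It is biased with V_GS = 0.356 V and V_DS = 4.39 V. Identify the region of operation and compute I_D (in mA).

V_GS = 0.356 V < V_TN = 0.8 V, so the transistor is in cutoff.

Cutoff; I_D = 0 mA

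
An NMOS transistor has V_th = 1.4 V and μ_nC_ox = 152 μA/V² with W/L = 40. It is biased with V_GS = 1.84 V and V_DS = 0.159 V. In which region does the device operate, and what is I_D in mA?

Triode; I_D = 0.349 mA

k_n = μ_nC_ox · (W/L) = 6.08 mA/V².
V_ov = V_GS − V_th = 1.84 − 1.4 = 0.44 V.
Since V_DS = 0.159 V < V_ov = 0.44 V, the device is in the triode region.
I_D = k_n [V_ov · V_DS − ½ V_DS²] = 6.08 × [0.44 × 0.159 − 0.5 × 0.159²] = 0.349 mA.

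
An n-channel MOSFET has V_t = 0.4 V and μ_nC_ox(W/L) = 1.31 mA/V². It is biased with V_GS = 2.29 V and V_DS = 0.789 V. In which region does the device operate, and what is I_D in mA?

Triode; I_D = 1.55 mA

V_ov = V_GS − V_t = 2.29 − 0.4 = 1.89 V.
Since V_DS = 0.789 V < V_ov = 1.89 V, the device is in the triode region.
I_D = k_n [V_ov · V_DS − ½ V_DS²] = 1.31 × [1.89 × 0.789 − 0.5 × 0.789²] = 1.55 mA.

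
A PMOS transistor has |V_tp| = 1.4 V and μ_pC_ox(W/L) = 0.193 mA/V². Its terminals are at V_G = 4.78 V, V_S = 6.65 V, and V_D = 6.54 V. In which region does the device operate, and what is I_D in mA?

Triode; I_D = 0.00881 mA

V_SG = V_S − V_G = 6.65 − 4.78 = 1.87 V; V_SD = V_S − V_D = 6.65 − 6.54 = 0.11 V.
V_ov = V_SG − |V_tp| = 1.87 − 1.4 = 0.47 V.
Since V_SD = 0.11 V < V_ov = 0.47 V, the device is in the triode region.
I_D = k_p [V_ov · V_SD − ½ V_SD²] = 0.193 × [0.47 × 0.11 − 0.5 × 0.11²] = 0.00881 mA.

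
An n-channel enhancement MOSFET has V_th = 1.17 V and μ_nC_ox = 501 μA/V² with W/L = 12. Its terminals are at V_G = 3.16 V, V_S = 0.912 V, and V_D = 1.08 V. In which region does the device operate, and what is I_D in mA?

Triode; I_D = 1.00 mA

V_GS = V_G − V_S = 3.16 − 0.912 = 2.25 V; V_DS = V_D − V_S = 1.08 − 0.912 = 0.168 V.
k_n = μ_nC_ox · (W/L) = 6.012 mA/V².
V_ov = V_GS − V_th = 2.25 − 1.17 = 1.08 V.
Since V_DS = 0.168 V < V_ov = 1.08 V, the device is in the triode region.
I_D = k_n [V_ov · V_DS − ½ V_DS²] = 6.012 × [1.08 × 0.168 − 0.5 × 0.168²] = 1 mA.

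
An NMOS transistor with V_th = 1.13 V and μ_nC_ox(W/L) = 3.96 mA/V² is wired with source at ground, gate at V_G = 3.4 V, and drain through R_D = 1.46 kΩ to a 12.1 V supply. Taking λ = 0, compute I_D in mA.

I_D = 7.53 mA

V_GS = V_G = 3.4 V, so V_ov = 3.4 − 1.13 = 2.27 V.
Assume saturation: I_D = ½ k_n V_ov² = 0.5 × 3.96 × 2.27² = 10.2 mA, giving V_DS = V_DD − I_D R_D = 12.1 − 10.2 × 1.46 = -2.8 V.
But -2.8 V < V_ov = 2.27 V, so the device is actually in triode.
In triode I_D = k_n[V_ov V_DS − ½ V_DS²] and I_D = (V_DD − V_DS)/R_D. Equating: 2.89 V_DS² − 14.12 V_DS + 12.1 = 0, giving V_DS = 1.11 V (the root below V_ov).
I_D = (12.1 − 1.11) / 1.46 = 7.53 mA.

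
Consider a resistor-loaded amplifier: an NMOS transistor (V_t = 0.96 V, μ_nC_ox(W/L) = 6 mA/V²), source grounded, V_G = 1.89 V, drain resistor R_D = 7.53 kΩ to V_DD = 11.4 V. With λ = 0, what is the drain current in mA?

I_D = 1.47 mA

V_GS = V_G = 1.89 V, so V_ov = 1.89 − 0.96 = 0.93 V.
Assume saturation: I_D = ½ k_n V_ov² = 0.5 × 6 × 0.93² = 2.59 mA, giving V_DS = V_DD − I_D R_D = 11.4 − 2.59 × 7.53 = -8.14 V.
But -8.14 V < V_ov = 0.93 V, so the device is actually in triode.
In triode I_D = k_n[V_ov V_DS − ½ V_DS²] and I_D = (V_DD − V_DS)/R_D. Equating: 22.6 V_DS² − 43.02 V_DS + 11.4 = 0, giving V_DS = 0.318 V (the root below V_ov).
I_D = (11.4 − 0.318) / 7.53 = 1.47 mA.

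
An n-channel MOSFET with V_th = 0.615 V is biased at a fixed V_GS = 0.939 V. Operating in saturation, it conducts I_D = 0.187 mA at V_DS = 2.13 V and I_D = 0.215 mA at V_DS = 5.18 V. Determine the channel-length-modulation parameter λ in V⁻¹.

With V_GS fixed, I_D ∝ (1 + λ V_DS) in saturation, so I_D2/I_D1 = (1 + λ V_DS2)/(1 + λ V_DS1).
0.215/0.187 = 1.15 = (1 + 5.18 λ)/(1 + 2.13 λ).
Solving: λ (I_D1 V_DS2 − I_D2 V_DS1) = I_D2 − I_D1, so λ = (0.215 − 0.187) / (0.187 × 5.18 − 0.215 × 2.13) = 0.028 / 0.511 = 0.0548 V⁻¹.

λ = 0.0548 V⁻¹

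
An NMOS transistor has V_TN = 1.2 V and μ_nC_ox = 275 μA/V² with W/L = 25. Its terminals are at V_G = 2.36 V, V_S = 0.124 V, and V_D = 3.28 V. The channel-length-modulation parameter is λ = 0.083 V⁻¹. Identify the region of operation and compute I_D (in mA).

V_GS = V_G − V_S = 2.36 − 0.124 = 2.24 V; V_DS = V_D − V_S = 3.28 − 0.124 = 3.16 V.
k_n = μ_nC_ox · (W/L) = 6.875 mA/V².
V_ov = V_GS − V_TN = 2.24 − 1.2 = 1.04 V.
Since V_DS = 3.16 V ≥ V_ov = 1.04 V, the device is in saturation.
I_D = ½ k_n V_ov² (1 + λ V_DS) = 0.5 × 6.875 × 1.04² × (1 + 0.083 × 3.16) = 4.66 mA.

Saturation; I_D = 4.66 mA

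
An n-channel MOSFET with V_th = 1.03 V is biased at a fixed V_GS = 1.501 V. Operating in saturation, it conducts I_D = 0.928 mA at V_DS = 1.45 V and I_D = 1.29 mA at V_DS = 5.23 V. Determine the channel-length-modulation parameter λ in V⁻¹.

With V_GS fixed, I_D ∝ (1 + λ V_DS) in saturation, so I_D2/I_D1 = (1 + λ V_DS2)/(1 + λ V_DS1).
1.29/0.928 = 1.39 = (1 + 5.23 λ)/(1 + 1.45 λ).
Solving: λ (I_D1 V_DS2 − I_D2 V_DS1) = I_D2 − I_D1, so λ = (1.29 − 0.928) / (0.928 × 5.23 − 1.29 × 1.45) = 0.362 / 2.98 = 0.121 V⁻¹.

λ = 0.121 V⁻¹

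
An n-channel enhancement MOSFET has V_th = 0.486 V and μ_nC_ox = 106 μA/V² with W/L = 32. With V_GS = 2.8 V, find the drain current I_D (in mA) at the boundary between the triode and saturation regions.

I_D = 9.08 mA

At the boundary V_DS = V_ov = V_GS − V_th = 2.8 − 0.486 = 2.31 V.
k_n = μ_nC_ox · (W/L) = 3.392 mA/V².
I_D = ½ k_n V_ov² = 0.5 × 3.392 × 2.31² = 9.08 mA.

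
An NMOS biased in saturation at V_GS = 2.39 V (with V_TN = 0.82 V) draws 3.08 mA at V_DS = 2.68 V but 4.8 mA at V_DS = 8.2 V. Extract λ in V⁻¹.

λ = 0.139 V⁻¹

With V_GS fixed, I_D ∝ (1 + λ V_DS) in saturation, so I_D2/I_D1 = (1 + λ V_DS2)/(1 + λ V_DS1).
4.8/3.08 = 1.558 = (1 + 8.2 λ)/(1 + 2.68 λ).
Solving: λ (I_D1 V_DS2 − I_D2 V_DS1) = I_D2 − I_D1, so λ = (4.8 − 3.08) / (3.08 × 8.2 − 4.8 × 2.68) = 1.72 / 12.4 = 0.139 V⁻¹.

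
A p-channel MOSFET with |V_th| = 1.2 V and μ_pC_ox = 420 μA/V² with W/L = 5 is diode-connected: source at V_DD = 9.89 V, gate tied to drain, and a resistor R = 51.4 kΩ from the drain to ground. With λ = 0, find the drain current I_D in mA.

I_D = 0.161 mA

With gate tied to drain, V_SG = V_SD ≥ V_SG − |V_th|, so the device is in saturation.
k_p = μ_pC_ox · (W/L) = 2.1 mA/V².
KCL at the drain: ½ k_p (V_SG − |V_th|)² = (V_DD − V_SG)/R.
Let x = V_SG − 1.2. Then 54 x² + x − 8.69 = 0, giving x = 0.392 V (positive root), so V_SG = 1.59 V.
I_D = (V_DD − V_SG)/R = (9.89 − 1.59) / 51.4 = 0.161 mA.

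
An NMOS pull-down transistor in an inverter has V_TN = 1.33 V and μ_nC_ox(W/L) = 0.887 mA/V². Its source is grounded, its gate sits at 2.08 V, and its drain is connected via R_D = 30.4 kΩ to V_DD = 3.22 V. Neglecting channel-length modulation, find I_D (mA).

V_GS = V_G = 2.08 V, so V_ov = 2.08 − 1.33 = 0.75 V.
Assume saturation: I_D = ½ k_n V_ov² = 0.5 × 0.887 × 0.75² = 0.249 mA, giving V_DS = V_DD − I_D R_D = 3.22 − 0.249 × 30.4 = -4.36 V.
But -4.36 V < V_ov = 0.75 V, so the device is actually in triode.
In triode I_D = k_n[V_ov V_DS − ½ V_DS²] and I_D = (V_DD − V_DS)/R_D. Equating: 13.5 V_DS² − 21.22 V_DS + 3.22 = 0, giving V_DS = 0.17 V (the root below V_ov).
I_D = (3.22 − 0.17) / 30.4 = 0.1 mA.

I_D = 0.100 mA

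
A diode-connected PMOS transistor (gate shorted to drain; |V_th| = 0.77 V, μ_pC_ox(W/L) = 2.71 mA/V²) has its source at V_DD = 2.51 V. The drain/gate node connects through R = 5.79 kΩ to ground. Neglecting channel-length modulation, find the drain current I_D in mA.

I_D = 0.229 mA

With gate tied to drain, V_SG = V_SD ≥ V_SG − |V_th|, so the device is in saturation.
KCL at the drain: ½ k_p (V_SG − |V_th|)² = (V_DD − V_SG)/R.
Let x = V_SG − 0.77. Then 7.85 x² + x − 1.74 = 0, giving x = 0.412 V (positive root), so V_SG = 1.18 V.
I_D = (V_DD − V_SG)/R = (2.51 − 1.18) / 5.79 = 0.229 mA.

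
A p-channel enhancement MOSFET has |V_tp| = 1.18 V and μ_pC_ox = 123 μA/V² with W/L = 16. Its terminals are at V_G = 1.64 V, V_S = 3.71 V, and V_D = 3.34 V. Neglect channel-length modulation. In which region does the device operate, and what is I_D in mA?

V_SG = V_S − V_G = 3.71 − 1.64 = 2.07 V; V_SD = V_S − V_D = 3.71 − 3.34 = 0.37 V.
k_p = μ_pC_ox · (W/L) = 1.968 mA/V².
V_ov = V_SG − |V_tp| = 2.07 − 1.18 = 0.89 V.
Since V_SD = 0.37 V < V_ov = 0.89 V, the device is in the triode region.
I_D = k_p [V_ov · V_SD − ½ V_SD²] = 1.968 × [0.89 × 0.37 − 0.5 × 0.37²] = 0.513 mA.

Triode; I_D = 0.513 mA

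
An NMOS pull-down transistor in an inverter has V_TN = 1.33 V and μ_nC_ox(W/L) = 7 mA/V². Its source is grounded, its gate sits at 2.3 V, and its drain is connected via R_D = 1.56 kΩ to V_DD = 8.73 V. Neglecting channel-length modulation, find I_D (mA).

I_D = 3.29 mA

V_GS = V_G = 2.3 V, so V_ov = 2.3 − 1.33 = 0.97 V.
Assume saturation: I_D = ½ k_n V_ov² = 0.5 × 7 × 0.97² = 3.29 mA, giving V_DS = V_DD − I_D R_D = 8.73 − 3.29 × 1.56 = 3.59 V.
V_DS = 3.59 V ≥ V_ov = 0.97 V, confirming saturation.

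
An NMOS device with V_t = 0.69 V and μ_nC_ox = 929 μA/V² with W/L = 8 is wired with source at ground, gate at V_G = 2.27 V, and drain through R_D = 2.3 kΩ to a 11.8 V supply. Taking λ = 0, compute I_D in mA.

V_GS = V_G = 2.27 V, so V_ov = 2.27 − 0.69 = 1.58 V.
k_n = μ_nC_ox · (W/L) = 7.432 mA/V².
Assume saturation: I_D = ½ k_n V_ov² = 0.5 × 7.432 × 1.58² = 9.28 mA, giving V_DS = V_DD − I_D R_D = 11.8 − 9.28 × 2.3 = -9.54 V.
But -9.54 V < V_ov = 1.58 V, so the device is actually in triode.
In triode I_D = k_n[V_ov V_DS − ½ V_DS²] and I_D = (V_DD − V_DS)/R_D. Equating: 8.55 V_DS² − 28.01 V_DS + 11.8 = 0, giving V_DS = 0.497 V (the root below V_ov).
I_D = (11.8 − 0.497) / 2.3 = 4.91 mA.

I_D = 4.91 mA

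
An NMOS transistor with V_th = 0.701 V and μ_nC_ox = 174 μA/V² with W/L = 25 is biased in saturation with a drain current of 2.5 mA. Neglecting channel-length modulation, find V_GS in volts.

k_n = μ_nC_ox · (W/L) = 4.35 mA/V².
In saturation I_D = ½ k_n (V_GS − V_th)², so V_GS − V_th = √(2 I_D / k_n) = √(2 × 2.5 / 4.35) = 1.07 V.
V_GS = 0.701 + 1.07 = 1.77 V.

V_GS = 1.77 V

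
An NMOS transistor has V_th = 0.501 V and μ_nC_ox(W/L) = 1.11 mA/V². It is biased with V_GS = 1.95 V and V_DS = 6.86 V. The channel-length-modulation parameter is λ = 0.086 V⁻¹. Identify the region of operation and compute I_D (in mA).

Saturation; I_D = 1.85 mA

V_ov = V_GS − V_th = 1.95 − 0.501 = 1.45 V.
Since V_DS = 6.86 V ≥ V_ov = 1.45 V, the device is in saturation.
I_D = ½ k_n V_ov² (1 + λ V_DS) = 0.5 × 1.11 × 1.45² × (1 + 0.086 × 6.86) = 1.85 mA.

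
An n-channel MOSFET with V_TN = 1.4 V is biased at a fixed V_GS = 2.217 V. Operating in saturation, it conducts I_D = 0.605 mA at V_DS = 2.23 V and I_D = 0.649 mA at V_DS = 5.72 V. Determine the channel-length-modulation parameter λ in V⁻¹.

With V_GS fixed, I_D ∝ (1 + λ V_DS) in saturation, so I_D2/I_D1 = (1 + λ V_DS2)/(1 + λ V_DS1).
0.649/0.605 = 1.073 = (1 + 5.72 λ)/(1 + 2.23 λ).
Solving: λ (I_D1 V_DS2 − I_D2 V_DS1) = I_D2 − I_D1, so λ = (0.649 − 0.605) / (0.605 × 5.72 − 0.649 × 2.23) = 0.044 / 2.01 = 0.0219 V⁻¹.

λ = 0.0219 V⁻¹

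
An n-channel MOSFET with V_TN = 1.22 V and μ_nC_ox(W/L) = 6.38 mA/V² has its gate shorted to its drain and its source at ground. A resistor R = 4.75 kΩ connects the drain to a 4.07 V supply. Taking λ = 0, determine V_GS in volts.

With gate tied to drain, V_GS = V_DS ≥ V_GS − V_TN, so the device is in saturation.
KCL at the drain: ½ k_n (V_GS − V_TN)² = (V_DD − V_GS)/R.
Let x = V_GS − 1.22. Then 15.2 x² + x − 2.85 = 0, giving x = 0.402 V (positive root), so V_GS = 1.62 V.
I_D = (V_DD − V_GS)/R = (4.07 − 1.62) / 4.75 = 0.515 mA.

V_GS = 1.62 V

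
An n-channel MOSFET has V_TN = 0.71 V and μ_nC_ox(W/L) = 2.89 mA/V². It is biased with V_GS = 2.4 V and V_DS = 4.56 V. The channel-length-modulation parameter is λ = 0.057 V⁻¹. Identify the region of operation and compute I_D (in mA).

V_ov = V_GS − V_TN = 2.4 − 0.71 = 1.69 V.
Since V_DS = 4.56 V ≥ V_ov = 1.69 V, the device is in saturation.
I_D = ½ k_n V_ov² (1 + λ V_DS) = 0.5 × 2.89 × 1.69² × (1 + 0.057 × 4.56) = 5.2 mA.

Saturation; I_D = 5.20 mA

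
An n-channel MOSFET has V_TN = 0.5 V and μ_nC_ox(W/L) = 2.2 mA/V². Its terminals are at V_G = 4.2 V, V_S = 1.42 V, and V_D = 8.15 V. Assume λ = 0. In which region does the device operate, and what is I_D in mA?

Saturation; I_D = 5.72 mA

V_GS = V_G − V_S = 4.2 − 1.42 = 2.78 V; V_DS = V_D − V_S = 8.15 − 1.42 = 6.73 V.
V_ov = V_GS − V_TN = 2.78 − 0.5 = 2.28 V.
Since V_DS = 6.73 V ≥ V_ov = 2.28 V, the device is in saturation.
I_D = ½ k_n V_ov² = 0.5 × 2.2 × 2.28² = 5.72 mA.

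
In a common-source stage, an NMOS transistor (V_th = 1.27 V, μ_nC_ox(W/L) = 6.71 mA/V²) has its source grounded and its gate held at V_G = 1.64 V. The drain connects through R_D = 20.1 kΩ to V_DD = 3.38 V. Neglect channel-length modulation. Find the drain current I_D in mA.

I_D = 0.164 mA

V_GS = V_G = 1.64 V, so V_ov = 1.64 − 1.27 = 0.37 V.
Assume saturation: I_D = ½ k_n V_ov² = 0.5 × 6.71 × 0.37² = 0.459 mA, giving V_DS = V_DD − I_D R_D = 3.38 − 0.459 × 20.1 = -5.85 V.
But -5.85 V < V_ov = 0.37 V, so the device is actually in triode.
In triode I_D = k_n[V_ov V_DS − ½ V_DS²] and I_D = (V_DD − V_DS)/R_D. Equating: 67.4 V_DS² − 50.9 V_DS + 3.38 = 0, giving V_DS = 0.0736 V (the root below V_ov).
I_D = (3.38 − 0.0736) / 20.1 = 0.164 mA.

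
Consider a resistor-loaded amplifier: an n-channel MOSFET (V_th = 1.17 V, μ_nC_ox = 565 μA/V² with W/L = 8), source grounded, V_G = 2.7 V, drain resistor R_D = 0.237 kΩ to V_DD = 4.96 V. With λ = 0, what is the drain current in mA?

I_D = 5.29 mA

V_GS = V_G = 2.7 V, so V_ov = 2.7 − 1.17 = 1.53 V.
k_n = μ_nC_ox · (W/L) = 4.52 mA/V².
Assume saturation: I_D = ½ k_n V_ov² = 0.5 × 4.52 × 1.53² = 5.29 mA, giving V_DS = V_DD − I_D R_D = 4.96 − 5.29 × 0.237 = 3.71 V.
V_DS = 3.71 V ≥ V_ov = 1.53 V, confirming saturation.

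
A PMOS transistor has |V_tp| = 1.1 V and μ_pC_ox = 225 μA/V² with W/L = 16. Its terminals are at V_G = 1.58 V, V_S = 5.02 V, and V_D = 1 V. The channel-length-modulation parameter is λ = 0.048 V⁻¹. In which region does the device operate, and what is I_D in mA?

Saturation; I_D = 11.8 mA

V_SG = V_S − V_G = 5.02 − 1.58 = 3.44 V; V_SD = V_S − V_D = 5.02 − 1 = 4.02 V.
k_p = μ_pC_ox · (W/L) = 3.6 mA/V².
V_ov = V_SG − |V_tp| = 3.44 − 1.1 = 2.34 V.
Since V_SD = 4.02 V ≥ V_ov = 2.34 V, the device is in saturation.
I_D = ½ k_p V_ov² (1 + λ V_SD) = 0.5 × 3.6 × 2.34² × (1 + 0.048 × 4.02) = 11.8 mA.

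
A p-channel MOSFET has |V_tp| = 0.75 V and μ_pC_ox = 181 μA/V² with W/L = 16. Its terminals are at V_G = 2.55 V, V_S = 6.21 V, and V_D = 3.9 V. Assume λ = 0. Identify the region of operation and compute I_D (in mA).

Triode; I_D = 11.7 mA

V_SG = V_S − V_G = 6.21 − 2.55 = 3.66 V; V_SD = V_S − V_D = 6.21 − 3.9 = 2.31 V.
k_p = μ_pC_ox · (W/L) = 2.896 mA/V².
V_ov = V_SG − |V_tp| = 3.66 − 0.75 = 2.91 V.
Since V_SD = 2.31 V < V_ov = 2.91 V, the device is in the triode region.
I_D = k_p [V_ov · V_SD − ½ V_SD²] = 2.896 × [2.91 × 2.31 − 0.5 × 2.31²] = 11.7 mA.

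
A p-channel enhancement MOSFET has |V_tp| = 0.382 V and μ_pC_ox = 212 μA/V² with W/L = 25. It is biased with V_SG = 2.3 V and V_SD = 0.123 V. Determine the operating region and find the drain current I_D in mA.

Triode; I_D = 1.21 mA

k_p = μ_pC_ox · (W/L) = 5.3 mA/V².
V_ov = V_SG − |V_tp| = 2.3 − 0.382 = 1.92 V.
Since V_SD = 0.123 V < V_ov = 1.92 V, the device is in the triode region.
I_D = k_p [V_ov · V_SD − ½ V_SD²] = 5.3 × [1.92 × 0.123 − 0.5 × 0.123²] = 1.21 mA.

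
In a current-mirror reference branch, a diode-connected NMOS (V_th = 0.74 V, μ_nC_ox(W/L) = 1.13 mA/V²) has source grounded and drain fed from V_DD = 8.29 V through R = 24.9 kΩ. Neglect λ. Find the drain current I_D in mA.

With gate tied to drain, V_GS = V_DS ≥ V_GS − V_th, so the device is in saturation.
KCL at the drain: ½ k_n (V_GS − V_th)² = (V_DD − V_GS)/R.
Let x = V_GS − 0.74. Then 14.1 x² + x − 7.55 = 0, giving x = 0.698 V (positive root), so V_GS = 1.44 V.
I_D = (V_DD − V_GS)/R = (8.29 − 1.44) / 24.9 = 0.275 mA.

I_D = 0.275 mA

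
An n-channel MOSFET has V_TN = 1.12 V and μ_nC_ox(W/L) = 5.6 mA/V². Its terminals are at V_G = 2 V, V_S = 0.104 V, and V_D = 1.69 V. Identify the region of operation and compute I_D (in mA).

Saturation; I_D = 1.69 mA

V_GS = V_G − V_S = 2 − 0.104 = 1.9 V; V_DS = V_D − V_S = 1.69 − 0.104 = 1.59 V.
V_ov = V_GS − V_TN = 1.9 − 1.12 = 0.776 V.
Since V_DS = 1.59 V ≥ V_ov = 0.776 V, the device is in saturation.
I_D = ½ k_n V_ov² = 0.5 × 5.6 × 0.776² = 1.69 mA.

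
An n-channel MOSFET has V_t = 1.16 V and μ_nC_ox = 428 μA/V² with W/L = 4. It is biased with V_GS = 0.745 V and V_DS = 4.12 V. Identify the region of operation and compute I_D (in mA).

Cutoff; I_D = 0 mA

V_GS = 0.745 V < V_t = 1.16 V, so the transistor is in cutoff.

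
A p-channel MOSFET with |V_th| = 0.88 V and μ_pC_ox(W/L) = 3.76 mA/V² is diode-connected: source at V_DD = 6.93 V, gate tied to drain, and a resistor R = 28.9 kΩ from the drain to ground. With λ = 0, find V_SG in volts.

V_SG = 1.20 V

With gate tied to drain, V_SG = V_SD ≥ V_SG − |V_th|, so the device is in saturation.
KCL at the drain: ½ k_p (V_SG − |V_th|)² = (V_DD − V_SG)/R.
Let x = V_SG − 0.88. Then 54.3 x² + x − 6.05 = 0, giving x = 0.325 V (positive root), so V_SG = 1.2 V.
I_D = (V_DD − V_SG)/R = (6.93 − 1.2) / 28.9 = 0.198 mA.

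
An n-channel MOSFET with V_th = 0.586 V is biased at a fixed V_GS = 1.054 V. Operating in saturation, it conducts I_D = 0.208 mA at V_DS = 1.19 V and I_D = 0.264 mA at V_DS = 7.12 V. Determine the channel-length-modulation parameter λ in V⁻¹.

λ = 0.0480 V⁻¹

With V_GS fixed, I_D ∝ (1 + λ V_DS) in saturation, so I_D2/I_D1 = (1 + λ V_DS2)/(1 + λ V_DS1).
0.264/0.208 = 1.269 = (1 + 7.12 λ)/(1 + 1.19 λ).
Solving: λ (I_D1 V_DS2 − I_D2 V_DS1) = I_D2 − I_D1, so λ = (0.264 − 0.208) / (0.208 × 7.12 − 0.264 × 1.19) = 0.056 / 1.17 = 0.048 V⁻¹.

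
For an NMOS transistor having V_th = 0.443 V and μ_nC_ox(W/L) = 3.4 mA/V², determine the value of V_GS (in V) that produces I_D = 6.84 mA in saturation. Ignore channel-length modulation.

In saturation I_D = ½ k_n (V_GS − V_th)², so V_GS − V_th = √(2 I_D / k_n) = √(2 × 6.84 / 3.4) = 2.01 V.
V_GS = 0.443 + 2.01 = 2.45 V.

V_GS = 2.45 V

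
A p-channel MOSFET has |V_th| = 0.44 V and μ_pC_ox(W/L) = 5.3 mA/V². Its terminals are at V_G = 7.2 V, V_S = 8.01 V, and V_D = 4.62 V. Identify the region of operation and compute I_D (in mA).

V_SG = V_S − V_G = 8.01 − 7.2 = 0.81 V; V_SD = V_S − V_D = 8.01 − 4.62 = 3.39 V.
V_ov = V_SG − |V_th| = 0.81 − 0.44 = 0.37 V.
Since V_SD = 3.39 V ≥ V_ov = 0.37 V, the device is in saturation.
I_D = ½ k_p V_ov² = 0.5 × 5.3 × 0.37² = 0.363 mA.

Saturation; I_D = 0.363 mA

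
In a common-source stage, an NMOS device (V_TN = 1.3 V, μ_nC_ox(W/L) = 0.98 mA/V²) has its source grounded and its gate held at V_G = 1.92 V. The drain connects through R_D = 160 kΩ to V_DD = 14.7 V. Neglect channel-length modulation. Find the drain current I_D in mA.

I_D = 0.0908 mA

V_GS = V_G = 1.92 V, so V_ov = 1.92 − 1.3 = 0.62 V.
Assume saturation: I_D = ½ k_n V_ov² = 0.5 × 0.98 × 0.62² = 0.188 mA, giving V_DS = V_DD − I_D R_D = 14.7 − 0.188 × 160 = -15.4 V.
But -15.4 V < V_ov = 0.62 V, so the device is actually in triode.
In triode I_D = k_n[V_ov V_DS − ½ V_DS²] and I_D = (V_DD − V_DS)/R_D. Equating: 78.4 V_DS² − 98.22 V_DS + 14.7 = 0, giving V_DS = 0.174 V (the root below V_ov).
I_D = (14.7 − 0.174) / 160 = 0.0908 mA.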